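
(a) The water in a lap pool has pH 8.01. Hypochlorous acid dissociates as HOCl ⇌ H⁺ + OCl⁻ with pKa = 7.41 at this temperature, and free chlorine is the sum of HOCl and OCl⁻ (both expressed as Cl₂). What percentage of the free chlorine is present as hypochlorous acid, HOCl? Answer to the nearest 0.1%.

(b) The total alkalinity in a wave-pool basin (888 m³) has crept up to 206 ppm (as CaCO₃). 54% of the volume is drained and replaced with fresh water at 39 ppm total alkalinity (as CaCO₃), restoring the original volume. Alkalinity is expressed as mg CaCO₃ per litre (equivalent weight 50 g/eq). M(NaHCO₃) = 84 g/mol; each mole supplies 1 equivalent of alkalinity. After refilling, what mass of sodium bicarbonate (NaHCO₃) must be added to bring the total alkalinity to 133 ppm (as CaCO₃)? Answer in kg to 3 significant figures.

(a) 20.1%; (b) 25.6 kg

(a) [OCl⁻]/[HOCl] = 10^(pH − pKa) = 10^(8.01 − 7.41) = 10^0.60 = 3.981.
(a) Fraction as HOCl = 1 / (1 + 3.981) = 0.2008.

(b) Volume: 888 m³ = 888,000 L.
(b) After draining 54% and refilling: 206 × 0.46 + 39 × 0.54 = 115.82 ppm.
(b) Deficit to target: 133 − 115.82 = 17.18 mg/L.
(b) As CaCO₃: 17.18 mg/L × 888,000 L = 15,260 g; ÷ 50 g/eq ÷ 1 = 305.1 mol NaHCO₃.
(b) Mass: 305.1 × 84 = 25,630 g.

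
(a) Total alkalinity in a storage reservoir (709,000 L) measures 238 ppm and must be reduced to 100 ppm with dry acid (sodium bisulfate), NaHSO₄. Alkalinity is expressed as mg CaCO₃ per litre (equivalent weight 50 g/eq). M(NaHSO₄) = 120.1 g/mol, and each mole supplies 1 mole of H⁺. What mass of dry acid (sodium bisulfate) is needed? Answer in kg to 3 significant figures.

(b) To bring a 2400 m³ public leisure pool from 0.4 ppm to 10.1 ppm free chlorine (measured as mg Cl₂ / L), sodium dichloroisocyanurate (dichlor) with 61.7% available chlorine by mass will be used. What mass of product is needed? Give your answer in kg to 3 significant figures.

(a) Alkalinity to neutralize: (238 − 100) = 138 mg/L as CaCO₃ × 709,000 L = 97,840 g as CaCO₃.
(a) Equivalents of H⁺ required: 97,840 ÷ 50 g/eq = 1957 eq = 1957 mol NaHSO₄.
(a) Mass of NaHSO₄: 1957 × 120.1 = 235,000 g.

(b) Volume: 2400 m³ = 2,400,000 L.
(b) Chlorine deficit: 10.1 − 0.4 = 9.7 ppm = 9.7 mg/L as Cl₂.
(b) Cl₂ equivalent needed: 9.7 mg/L × 2,400,000 L = 23,280,000 mg = 23,280 g.
(b) Product at 61.7% available chlorine: 23,280 / 0.617 = 37,730 g.

(a) 235 kg; (b) 37.7 kg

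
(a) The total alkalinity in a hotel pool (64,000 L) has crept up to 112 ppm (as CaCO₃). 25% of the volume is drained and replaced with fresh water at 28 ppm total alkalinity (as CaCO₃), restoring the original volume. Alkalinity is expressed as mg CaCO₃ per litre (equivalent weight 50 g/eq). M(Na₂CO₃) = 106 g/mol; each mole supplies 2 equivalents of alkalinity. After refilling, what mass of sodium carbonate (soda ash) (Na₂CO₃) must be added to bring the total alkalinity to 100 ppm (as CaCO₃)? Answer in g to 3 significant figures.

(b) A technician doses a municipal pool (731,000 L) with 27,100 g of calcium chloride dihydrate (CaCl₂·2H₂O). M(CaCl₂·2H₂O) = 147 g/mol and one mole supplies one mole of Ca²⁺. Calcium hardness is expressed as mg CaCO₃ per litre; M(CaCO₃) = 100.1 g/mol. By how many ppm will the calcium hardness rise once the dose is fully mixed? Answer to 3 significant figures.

(a) After draining 25% and refilling: 112 × 0.75 + 28 × 0.25 = 91 ppm.
(a) Deficit to target: 100 − 91 = 9 mg/L.
(a) As CaCO₃: 9 mg/L × 64,000 L = 576 g; ÷ 50 g/eq ÷ 2 = 5.76 mol Na₂CO₃.
(a) Mass: 5.76 × 106 = 610.6 g.

(b) Moles of Ca²⁺: 27,100 g ÷ 147 g/mol = 184.4 mol.
(b) As CaCO₃: 184.4 mol × 100.1 g/mol = 18,450 g.
(b) Rise: 18,450 g / 731,000 L × 1000 = 25.24 mg/L.

(a) 611 g; (b) 25.2 ppm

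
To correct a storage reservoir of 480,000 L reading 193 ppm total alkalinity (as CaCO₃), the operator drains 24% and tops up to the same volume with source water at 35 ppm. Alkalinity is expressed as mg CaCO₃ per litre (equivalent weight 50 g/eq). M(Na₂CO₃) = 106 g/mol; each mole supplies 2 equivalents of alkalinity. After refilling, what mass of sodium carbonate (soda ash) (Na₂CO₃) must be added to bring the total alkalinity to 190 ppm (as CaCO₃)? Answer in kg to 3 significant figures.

17.8 kg

After draining 24% and refilling: 193 × 0.76 + 35 × 0.24 = 155.08 ppm.
Deficit to target: 190 − 155.08 = 34.92 mg/L.
As CaCO₃: 34.92 mg/L × 480,000 L = 16,760 g; ÷ 50 g/eq ÷ 2 = 167.6 mol Na₂CO₃.
Mass: 167.6 × 106 = 17,770 g.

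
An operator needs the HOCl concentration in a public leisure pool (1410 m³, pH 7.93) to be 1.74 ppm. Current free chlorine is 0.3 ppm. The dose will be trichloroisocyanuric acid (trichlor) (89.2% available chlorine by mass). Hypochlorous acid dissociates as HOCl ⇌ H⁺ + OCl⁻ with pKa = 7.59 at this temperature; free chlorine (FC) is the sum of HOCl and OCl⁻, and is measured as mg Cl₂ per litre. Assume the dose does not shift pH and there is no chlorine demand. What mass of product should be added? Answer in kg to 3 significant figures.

8.29 kg

Volume: 1410 m³ = 1,410,000 L.
[OCl⁻]/[HOCl] = 10^(pH − pKa) = 10^(7.93 − 7.59) = 2.188; fraction as HOCl = 1/(1 + 2.188) = 0.3137.
Free chlorine required for 1.74 ppm HOCl: 1.74 / 0.3137 = 5.547 ppm.
FC to add: 5.547 − 0.3 = 5.247 mg/L as Cl₂.
Cl₂ equivalent: 5.247 mg/L × 1,410,000 L = 7398 g.
Product at 89.2% available Cl: 7398 / 0.892 = 8294 g.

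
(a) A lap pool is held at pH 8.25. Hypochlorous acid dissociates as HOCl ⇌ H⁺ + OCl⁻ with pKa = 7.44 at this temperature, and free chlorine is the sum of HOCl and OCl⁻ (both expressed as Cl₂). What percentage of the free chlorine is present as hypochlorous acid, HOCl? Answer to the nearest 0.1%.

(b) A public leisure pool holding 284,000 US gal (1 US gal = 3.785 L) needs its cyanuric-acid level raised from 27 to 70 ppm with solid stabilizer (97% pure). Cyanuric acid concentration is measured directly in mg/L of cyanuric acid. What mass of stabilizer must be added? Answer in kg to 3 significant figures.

(a) [OCl⁻]/[HOCl] = 10^(pH − pKa) = 10^(8.25 − 7.44) = 10^0.81 = 6.457.
(a) Fraction as HOCl = 1 / (1 + 6.457) = 0.1341.

(b) Volume: 284,000 US gal × 3.785 L/gal = 1,074,940 L.
(b) CYA to add: (70 − 27) = 43 mg/L × 1,074,940 L = 46,220 g cyanuric acid.
(b) At 97% purity: 46,220 / 0.97 = 47,650 g product.

(a) 13.4%; (b) 47.7 kg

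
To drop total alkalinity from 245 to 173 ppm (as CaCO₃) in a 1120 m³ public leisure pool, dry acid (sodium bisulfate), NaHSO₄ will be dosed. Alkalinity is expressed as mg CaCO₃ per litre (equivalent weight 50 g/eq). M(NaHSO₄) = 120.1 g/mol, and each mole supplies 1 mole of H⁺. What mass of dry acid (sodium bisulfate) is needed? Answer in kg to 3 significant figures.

Volume: 1120 m³ = 1,120,000 L.
Alkalinity to neutralize: (245 − 173) = 72 mg/L as CaCO₃ × 1,120,000 L = 80,640 g as CaCO₃.
Equivalents of H⁺ required: 80,640 ÷ 50 g/eq = 1613 eq = 1613 mol NaHSO₄.
Mass of NaHSO₄: 1613 × 120.1 = 193,700 g.

194 kg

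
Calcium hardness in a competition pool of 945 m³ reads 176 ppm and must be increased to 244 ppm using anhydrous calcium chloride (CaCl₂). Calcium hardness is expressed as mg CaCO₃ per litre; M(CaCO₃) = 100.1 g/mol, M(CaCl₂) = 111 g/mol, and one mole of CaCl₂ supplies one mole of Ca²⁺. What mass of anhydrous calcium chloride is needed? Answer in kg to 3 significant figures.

71.3 kg

Volume: 945 m³ = 945,000 L.
Hardness to add: (244 − 176) = 68 mg/L as CaCO₃ × 945,000 L = 64,260 g as CaCO₃.
Moles of Ca²⁺ (1 mol Ca²⁺ ≡ 1 mol CaCO₃): 64,260 / 100.1 g/mol = 642 mol.
Mass of CaCl₂: 642 × 111 = 71,260 g.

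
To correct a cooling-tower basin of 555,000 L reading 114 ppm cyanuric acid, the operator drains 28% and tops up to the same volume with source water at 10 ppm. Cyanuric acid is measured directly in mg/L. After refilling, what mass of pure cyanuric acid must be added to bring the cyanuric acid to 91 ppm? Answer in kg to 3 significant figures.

3.40 kg

After draining 28% and refilling: 114 × 0.72 + 10 × 0.28 = 84.88 ppm.
Deficit to target: 91 − 84.88 = 6.12 mg/L.
Mass: 6.12 mg/L × 555,000 L = 3397 g cyanuric acid.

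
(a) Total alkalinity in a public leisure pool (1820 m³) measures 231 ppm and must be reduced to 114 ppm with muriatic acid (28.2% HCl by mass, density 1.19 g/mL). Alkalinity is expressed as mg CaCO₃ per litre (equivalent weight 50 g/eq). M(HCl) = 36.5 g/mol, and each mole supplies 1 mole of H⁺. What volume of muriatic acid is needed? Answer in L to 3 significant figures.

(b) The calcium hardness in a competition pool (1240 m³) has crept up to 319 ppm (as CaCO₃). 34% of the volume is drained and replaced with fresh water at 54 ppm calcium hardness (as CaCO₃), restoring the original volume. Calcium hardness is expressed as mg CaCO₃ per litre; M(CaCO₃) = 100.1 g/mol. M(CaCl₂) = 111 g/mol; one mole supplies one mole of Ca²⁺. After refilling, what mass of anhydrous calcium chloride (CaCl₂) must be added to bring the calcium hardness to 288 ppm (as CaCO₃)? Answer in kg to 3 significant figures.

(a) 463 L; (b) 81.3 kg

(a) Volume: 1820 m³ = 1,820,000 L.
(a) Alkalinity to neutralize: (231 − 114) = 117 mg/L as CaCO₃ × 1,820,000 L = 212,900 g as CaCO₃.
(a) Equivalents of H⁺ required: 212,900 ÷ 50 g/eq = 4259 eq = 4259 mol HCl.
(a) Mass of HCl: 4259 × 36.5 = 155,400 g.
(a) Mass of 28.2% solution: 155,400 / 0.282 = 551,200 g.
(a) Volume: 551,200 g ÷ 1.19 g/mL = 463,200 mL.

(b) Volume: 1240 m³ = 1,240,000 L.
(b) After draining 34% and refilling: 319 × 0.66 + 54 × 0.34 = 228.9 ppm.
(b) Deficit to target: 288 − 228.9 = 59.1 mg/L.
(b) As CaCO₃: 59.1 mg/L × 1,240,000 L = 73,280 g; ÷ 100.1 = 732.1 mol Ca²⁺.
(b) Mass: 732.1 × 111 = 81,260 g.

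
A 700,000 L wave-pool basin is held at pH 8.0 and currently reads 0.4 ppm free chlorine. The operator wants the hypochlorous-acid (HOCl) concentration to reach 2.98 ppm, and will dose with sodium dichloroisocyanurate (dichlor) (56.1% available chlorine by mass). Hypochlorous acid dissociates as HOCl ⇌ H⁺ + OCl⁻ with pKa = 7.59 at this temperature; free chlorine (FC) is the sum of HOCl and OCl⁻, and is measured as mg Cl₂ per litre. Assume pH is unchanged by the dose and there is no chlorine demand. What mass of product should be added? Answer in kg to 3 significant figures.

12.8 kg

[OCl⁻]/[HOCl] = 10^(pH − pKa) = 10^(8.0 − 7.59) = 2.57; fraction as HOCl = 1/(1 + 2.57) = 0.2801.
Free chlorine required for 2.98 ppm HOCl: 2.98 / 0.2801 = 10.64 ppm.
FC to add: 10.64 − 0.4 = 10.24 mg/L as Cl₂.
Cl₂ equivalent: 10.24 mg/L × 700,000 L = 7168 g.
Product at 56.1% available Cl: 7168 / 0.561 = 12,780 g.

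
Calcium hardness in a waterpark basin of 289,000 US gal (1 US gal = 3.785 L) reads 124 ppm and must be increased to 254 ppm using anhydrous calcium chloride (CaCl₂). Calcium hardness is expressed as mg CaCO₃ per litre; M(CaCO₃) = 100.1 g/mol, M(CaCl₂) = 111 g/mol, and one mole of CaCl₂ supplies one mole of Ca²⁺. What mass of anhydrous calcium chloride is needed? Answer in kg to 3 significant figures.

Volume: 289,000 US gal × 3.785 L/gal = 1,093,865 L.
Hardness to add: (254 − 124) = 130 mg/L as CaCO₃ × 1,093,865 L = 142,200 g as CaCO₃.
Moles of Ca²⁺ (1 mol Ca²⁺ ≡ 1 mol CaCO₃): 142,200 / 100.1 g/mol = 1421 mol.
Mass of CaCl₂: 1421 × 111 = 157,700 g.

158 kg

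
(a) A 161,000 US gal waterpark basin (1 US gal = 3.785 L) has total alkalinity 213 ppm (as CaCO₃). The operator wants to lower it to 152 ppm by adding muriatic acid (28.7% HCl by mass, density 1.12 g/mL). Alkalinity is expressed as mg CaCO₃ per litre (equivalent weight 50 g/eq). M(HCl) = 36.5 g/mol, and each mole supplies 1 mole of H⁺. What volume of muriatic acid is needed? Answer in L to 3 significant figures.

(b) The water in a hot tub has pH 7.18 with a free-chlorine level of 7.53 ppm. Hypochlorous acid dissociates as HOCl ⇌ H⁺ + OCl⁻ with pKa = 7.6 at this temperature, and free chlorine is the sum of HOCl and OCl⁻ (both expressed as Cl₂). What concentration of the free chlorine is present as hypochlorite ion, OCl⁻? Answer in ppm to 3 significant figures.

(a) 84.4 L; (b) 2.07 ppm

(a) Volume: 161,000 US gal × 3.785 L/gal = 609,385 L.
(a) Alkalinity to neutralize: (213 − 152) = 61 mg/L as CaCO₃ × 609,385 L = 37,170 g as CaCO₃.
(a) Equivalents of H⁺ required: 37,170 ÷ 50 g/eq = 743.4 eq = 743.4 mol HCl.
(a) Mass of HCl: 743.4 × 36.5 = 27,140 g.
(a) Mass of 28.7% solution: 27,140 / 0.287 = 94,550 g.
(a) Volume: 94,550 g ÷ 1.12 g/mL = 84,420 mL.

(b) [OCl⁻]/[HOCl] = 10^(pH − pKa) = 10^(7.18 − 7.6) = 10^-0.42 = 0.3802.
(b) Fraction as HOCl = 1 / (1 + 0.3802) = 0.7245.
(b) OCl⁻ = (1 − 0.7245) × 7.53 ppm = 2.074 ppm.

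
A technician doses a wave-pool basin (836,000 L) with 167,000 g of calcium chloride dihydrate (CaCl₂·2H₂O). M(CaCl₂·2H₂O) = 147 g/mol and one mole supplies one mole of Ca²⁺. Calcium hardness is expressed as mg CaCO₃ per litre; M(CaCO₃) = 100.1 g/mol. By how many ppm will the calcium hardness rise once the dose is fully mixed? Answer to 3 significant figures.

136 ppm

Moles of Ca²⁺: 167,000 g ÷ 147 g/mol = 1136 mol.
As CaCO₃: 1136 mol × 100.1 g/mol = 113,700 g.
Rise: 113,700 g / 836,000 L × 1000 = 136 mg/L.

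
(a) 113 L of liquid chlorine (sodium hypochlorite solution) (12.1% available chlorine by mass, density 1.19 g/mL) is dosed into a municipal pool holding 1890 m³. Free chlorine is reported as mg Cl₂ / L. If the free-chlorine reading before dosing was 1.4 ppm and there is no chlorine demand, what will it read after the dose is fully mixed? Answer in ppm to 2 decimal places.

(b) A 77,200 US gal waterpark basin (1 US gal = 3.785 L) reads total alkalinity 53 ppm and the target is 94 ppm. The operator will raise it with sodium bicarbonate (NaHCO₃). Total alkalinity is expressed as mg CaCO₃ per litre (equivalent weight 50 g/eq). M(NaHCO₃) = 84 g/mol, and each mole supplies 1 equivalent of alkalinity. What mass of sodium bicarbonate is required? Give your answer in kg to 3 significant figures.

(a) 10.01 ppm; (b) 20.1 kg

(a) Volume: 1890 m³ = 1,890,000 L.
(a) Mass of solution: 113 L × 1000 mL/L × 1.19 g/mL = 134,500 g.
(a) Available chlorine delivered: 134,500 g × 0.121 = 16,270 g as Cl₂.
(a) Concentration rise: 16,270 g / 1,890,000 L = 8.609 mg/L = 8.61 ppm.
(a) Final FC: 1.4 + 8.61 = 10.01 ppm.

(b) Volume: 77,200 US gal × 3.785 L/gal = 292,202 L.
(b) Alkalinity to add: (94 − 53) = 41 mg/L as CaCO₃ × 292,202 L = 11,980 g as CaCO₃.
(b) Equivalents: 11,980 g ÷ 50 g/eq = 239.6 eq.
(b) NaHCO₃ supplies 1 eq per mole → 239.6 mol.
(b) Mass: 239.6 mol × 84 g/mol = 20,130 g.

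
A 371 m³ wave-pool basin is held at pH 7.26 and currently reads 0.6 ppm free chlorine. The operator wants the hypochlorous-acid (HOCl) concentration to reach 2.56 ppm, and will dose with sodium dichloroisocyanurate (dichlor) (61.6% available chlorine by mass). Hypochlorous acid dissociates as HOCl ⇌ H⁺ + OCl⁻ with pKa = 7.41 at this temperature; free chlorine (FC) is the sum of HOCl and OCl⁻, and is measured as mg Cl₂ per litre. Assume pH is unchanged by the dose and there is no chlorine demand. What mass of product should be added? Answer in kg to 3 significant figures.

Volume: 371 m³ = 371,000 L.
[OCl⁻]/[HOCl] = 10^(pH − pKa) = 10^(7.26 − 7.41) = 0.7079; fraction as HOCl = 1/(1 + 0.7079) = 0.5855.
Free chlorine required for 2.56 ppm HOCl: 2.56 / 0.5855 = 4.372 ppm.
FC to add: 4.372 − 0.6 = 3.772 mg/L as Cl₂.
Cl₂ equivalent: 3.772 mg/L × 371,000 L = 1400 g.
Product at 61.6% available Cl: 1400 / 0.616 = 2272 g.

2.27 kg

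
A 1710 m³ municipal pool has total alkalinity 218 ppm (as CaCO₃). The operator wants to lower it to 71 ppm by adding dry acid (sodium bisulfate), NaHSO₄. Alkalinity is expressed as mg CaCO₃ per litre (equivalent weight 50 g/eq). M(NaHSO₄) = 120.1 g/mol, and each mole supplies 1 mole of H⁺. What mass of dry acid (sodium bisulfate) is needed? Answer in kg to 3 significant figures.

604 kg

Volume: 1710 m³ = 1,710,000 L.
Alkalinity to neutralize: (218 − 71) = 147 mg/L as CaCO₃ × 1,710,000 L = 251,400 g as CaCO₃.
Equivalents of H⁺ required: 251,400 ÷ 50 g/eq = 5027 eq = 5027 mol NaHSO₄.
Mass of NaHSO₄: 5027 × 120.1 = 603,800 g.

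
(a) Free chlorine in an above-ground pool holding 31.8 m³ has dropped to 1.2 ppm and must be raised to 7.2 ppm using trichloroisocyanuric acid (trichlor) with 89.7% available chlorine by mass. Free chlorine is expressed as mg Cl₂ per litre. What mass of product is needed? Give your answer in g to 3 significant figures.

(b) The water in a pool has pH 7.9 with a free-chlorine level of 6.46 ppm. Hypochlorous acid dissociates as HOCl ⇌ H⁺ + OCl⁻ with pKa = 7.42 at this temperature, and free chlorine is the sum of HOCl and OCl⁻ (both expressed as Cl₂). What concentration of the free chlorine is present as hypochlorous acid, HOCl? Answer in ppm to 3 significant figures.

(a) Volume: 31.8 m³ = 31,800 L.
(a) Chlorine deficit: 7.2 − 1.2 = 6 ppm = 6 mg/L as Cl₂.
(a) Cl₂ equivalent needed: 6 mg/L × 31,800 L = 190,800 mg = 190.8 g.
(a) Product at 89.7% available chlorine: 190.8 / 0.897 = 212.7 g.

(b) [OCl⁻]/[HOCl] = 10^(pH − pKa) = 10^(7.9 − 7.42) = 10^0.48 = 3.02.
(b) Fraction as HOCl = 1 / (1 + 3.02) = 0.2488.
(b) HOCl = 0.2488 × 6.46 ppm = 1.607 ppm.

(a) 213 g; (b) 1.61 ppm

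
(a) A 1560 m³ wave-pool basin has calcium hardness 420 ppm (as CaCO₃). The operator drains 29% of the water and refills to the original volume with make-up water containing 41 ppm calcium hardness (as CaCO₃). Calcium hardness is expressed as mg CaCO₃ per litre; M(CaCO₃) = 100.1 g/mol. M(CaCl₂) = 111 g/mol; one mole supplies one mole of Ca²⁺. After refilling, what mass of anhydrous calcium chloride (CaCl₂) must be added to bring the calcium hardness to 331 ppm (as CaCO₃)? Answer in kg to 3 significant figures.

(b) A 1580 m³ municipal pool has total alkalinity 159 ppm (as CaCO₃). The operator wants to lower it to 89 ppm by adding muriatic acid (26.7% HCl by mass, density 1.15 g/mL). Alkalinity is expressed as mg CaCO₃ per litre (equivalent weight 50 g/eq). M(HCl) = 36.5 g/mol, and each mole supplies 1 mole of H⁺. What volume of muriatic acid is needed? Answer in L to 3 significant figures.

(a) 36.2 kg; (b) 263 L

(a) Volume: 1560 m³ = 1,560,000 L.
(a) After draining 29% and refilling: 420 × 0.71 + 41 × 0.29 = 310.09 ppm.
(a) Deficit to target: 331 − 310.09 = 20.91 mg/L.
(a) As CaCO₃: 20.91 mg/L × 1,560,000 L = 32,620 g; ÷ 100.1 = 325.9 mol Ca²⁺.
(a) Mass: 325.9 × 111 = 36,170 g.

(b) Volume: 1580 m³ = 1,580,000 L.
(b) Alkalinity to neutralize: (159 − 89) = 70 mg/L as CaCO₃ × 1,580,000 L = 110,600 g as CaCO₃.
(b) Equivalents of H⁺ required: 110,600 ÷ 50 g/eq = 2212 eq = 2212 mol HCl.
(b) Mass of HCl: 2212 × 36.5 = 80,740 g.
(b) Mass of 26.7% solution: 80,740 / 0.267 = 302,400 g.
(b) Volume: 302,400 g ÷ 1.15 g/mL = 262,900 mL.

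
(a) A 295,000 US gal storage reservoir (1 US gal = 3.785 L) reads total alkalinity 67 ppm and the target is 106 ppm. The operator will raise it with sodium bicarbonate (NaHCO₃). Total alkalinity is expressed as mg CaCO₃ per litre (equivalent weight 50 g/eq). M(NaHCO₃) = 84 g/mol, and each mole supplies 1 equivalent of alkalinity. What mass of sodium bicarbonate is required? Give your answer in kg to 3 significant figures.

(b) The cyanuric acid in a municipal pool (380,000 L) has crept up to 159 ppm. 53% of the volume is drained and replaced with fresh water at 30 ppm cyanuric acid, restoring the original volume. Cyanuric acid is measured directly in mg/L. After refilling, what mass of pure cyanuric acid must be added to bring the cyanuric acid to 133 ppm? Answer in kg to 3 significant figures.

(a) Volume: 295,000 US gal × 3.785 L/gal = 1,116,575 L.
(a) Alkalinity to add: (106 − 67) = 39 mg/L as CaCO₃ × 1,116,575 L = 43,550 g as CaCO₃.
(a) Equivalents: 43,550 g ÷ 50 g/eq = 870.9 eq.
(a) NaHCO₃ supplies 1 eq per mole → 870.9 mol.
(a) Mass: 870.9 mol × 84 g/mol = 73,160 g.

(b) After draining 53% and refilling: 159 × 0.47 + 30 × 0.53 = 90.63 ppm.
(b) Deficit to target: 133 − 90.63 = 42.37 mg/L.
(b) Mass: 42.37 mg/L × 380,000 L = 16,100 g cyanuric acid.

(a) 73.2 kg; (b) 16.1 kg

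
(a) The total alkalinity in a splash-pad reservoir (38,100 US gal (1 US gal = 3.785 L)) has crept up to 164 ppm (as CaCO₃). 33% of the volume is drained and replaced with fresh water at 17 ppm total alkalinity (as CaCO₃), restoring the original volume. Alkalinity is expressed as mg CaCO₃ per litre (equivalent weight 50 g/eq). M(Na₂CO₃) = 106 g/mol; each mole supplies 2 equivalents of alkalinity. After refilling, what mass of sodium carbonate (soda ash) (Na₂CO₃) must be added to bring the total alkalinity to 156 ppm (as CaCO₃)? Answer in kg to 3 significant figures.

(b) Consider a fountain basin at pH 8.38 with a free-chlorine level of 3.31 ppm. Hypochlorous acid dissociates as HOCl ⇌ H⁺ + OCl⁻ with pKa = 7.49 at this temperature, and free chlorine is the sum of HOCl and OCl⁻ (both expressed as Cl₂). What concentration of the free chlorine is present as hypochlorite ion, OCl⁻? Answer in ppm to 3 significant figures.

(a) 6.19 kg; (b) 2.93 ppm

(a) Volume: 38,100 US gal × 3.785 L/gal = 144,208 L.
(a) After draining 33% and refilling: 164 × 0.67 + 17 × 0.33 = 115.49 ppm.
(a) Deficit to target: 156 − 115.49 = 40.51 mg/L.
(a) As CaCO₃: 40.51 mg/L × 144,208 L = 5842 g; ÷ 50 g/eq ÷ 2 = 58.42 mol Na₂CO₃.
(a) Mass: 58.42 × 106 = 6192 g.

(b) [OCl⁻]/[HOCl] = 10^(pH − pKa) = 10^(8.38 − 7.49) = 10^0.89 = 7.762.
(b) Fraction as HOCl = 1 / (1 + 7.762) = 0.1141.
(b) OCl⁻ = (1 − 0.1141) × 3.31 ppm = 2.932 ppm.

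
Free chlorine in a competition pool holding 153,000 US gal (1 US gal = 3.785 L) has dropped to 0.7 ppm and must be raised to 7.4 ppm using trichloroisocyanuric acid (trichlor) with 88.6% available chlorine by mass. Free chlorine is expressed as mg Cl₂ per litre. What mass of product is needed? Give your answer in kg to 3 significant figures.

4.38 kg

Volume: 153,000 US gal × 3.785 L/gal = 579,105 L.
Chlorine deficit: 7.4 − 0.7 = 6.7 ppm = 6.7 mg/L as Cl₂.
Cl₂ equivalent needed: 6.7 mg/L × 579,105 L = 3,880,000 mg = 3880 g.
Product at 88.6% available chlorine: 3880 / 0.886 = 4379 g.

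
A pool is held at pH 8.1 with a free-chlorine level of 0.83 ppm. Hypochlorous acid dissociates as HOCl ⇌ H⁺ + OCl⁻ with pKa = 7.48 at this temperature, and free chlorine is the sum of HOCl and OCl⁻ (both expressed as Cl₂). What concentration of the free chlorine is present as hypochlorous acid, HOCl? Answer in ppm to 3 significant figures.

0.161 ppm

[OCl⁻]/[HOCl] = 10^(pH − pKa) = 10^(8.1 − 7.48) = 10^0.62 = 4.169.
Fraction as HOCl = 1 / (1 + 4.169) = 0.1935.
HOCl = 0.1935 × 0.83 ppm = 0.1606 ppm.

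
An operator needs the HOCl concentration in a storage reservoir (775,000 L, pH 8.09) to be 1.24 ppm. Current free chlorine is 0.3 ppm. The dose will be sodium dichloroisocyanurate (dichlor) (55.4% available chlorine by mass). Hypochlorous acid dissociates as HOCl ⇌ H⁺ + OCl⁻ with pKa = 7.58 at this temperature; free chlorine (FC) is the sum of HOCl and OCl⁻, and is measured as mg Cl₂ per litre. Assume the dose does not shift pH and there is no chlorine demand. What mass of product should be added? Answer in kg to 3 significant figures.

[OCl⁻]/[HOCl] = 10^(pH − pKa) = 10^(8.09 − 7.58) = 3.236; fraction as HOCl = 1/(1 + 3.236) = 0.2361.
Free chlorine required for 1.24 ppm HOCl: 1.24 / 0.2361 = 5.253 ppm.
FC to add: 5.253 − 0.3 = 4.953 mg/L as Cl₂.
Cl₂ equivalent: 4.953 mg/L × 775,000 L = 3838 g.
Product at 55.4% available Cl: 3838 / 0.554 = 6928 g.

6.93 kg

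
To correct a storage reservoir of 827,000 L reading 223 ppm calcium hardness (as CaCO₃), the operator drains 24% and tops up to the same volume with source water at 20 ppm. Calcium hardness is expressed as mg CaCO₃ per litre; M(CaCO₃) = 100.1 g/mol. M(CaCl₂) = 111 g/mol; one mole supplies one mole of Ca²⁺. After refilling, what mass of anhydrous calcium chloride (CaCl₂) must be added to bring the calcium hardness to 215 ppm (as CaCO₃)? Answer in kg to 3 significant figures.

After draining 24% and refilling: 223 × 0.76 + 20 × 0.24 = 174.28 ppm.
Deficit to target: 215 − 174.28 = 40.72 mg/L.
As CaCO₃: 40.72 mg/L × 827,000 L = 33,680 g; ÷ 100.1 = 336.4 mol Ca²⁺.
Mass: 336.4 × 111 = 37,340 g.

37.3 kg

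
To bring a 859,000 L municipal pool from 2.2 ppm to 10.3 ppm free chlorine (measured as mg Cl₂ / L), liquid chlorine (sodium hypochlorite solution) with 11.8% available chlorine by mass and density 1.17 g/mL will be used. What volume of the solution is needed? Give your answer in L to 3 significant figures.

50.4 L

Chlorine deficit: 10.3 − 2.2 = 8.1 ppm = 8.1 mg/L as Cl₂.
Cl₂ equivalent needed: 8.1 mg/L × 859,000 L = 6,958,000 mg = 6958 g.
Product at 11.8% available chlorine: 6958 / 0.118 = 58,970 g.
Volume at density 1.17 g/mL: 58,970 g ÷ 1.17 g/mL = 50,400 mL.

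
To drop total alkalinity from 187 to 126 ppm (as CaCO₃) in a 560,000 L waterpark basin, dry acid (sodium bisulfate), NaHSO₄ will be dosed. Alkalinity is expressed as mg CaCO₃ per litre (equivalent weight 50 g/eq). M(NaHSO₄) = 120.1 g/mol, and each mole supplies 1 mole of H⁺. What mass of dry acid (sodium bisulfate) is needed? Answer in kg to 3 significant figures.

Alkalinity to neutralize: (187 − 126) = 61 mg/L as CaCO₃ × 560,000 L = 34,160 g as CaCO₃.
Equivalents of H⁺ required: 34,160 ÷ 50 g/eq = 683.2 eq = 683.2 mol NaHSO₄.
Mass of NaHSO₄: 683.2 × 120.1 = 82,050 g.

82.1 kg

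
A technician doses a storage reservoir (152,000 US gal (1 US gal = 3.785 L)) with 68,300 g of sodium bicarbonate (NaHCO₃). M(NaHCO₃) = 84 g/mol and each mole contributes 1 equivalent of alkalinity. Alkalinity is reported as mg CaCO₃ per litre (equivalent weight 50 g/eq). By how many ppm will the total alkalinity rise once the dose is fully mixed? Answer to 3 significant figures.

Volume: 152,000 US gal × 3.785 L/gal = 575,320 L.
Moles of NaHCO₃: 68,300 g ÷ 84 g/mol = 813.1 mol → 813.1 eq of alkalinity.
As CaCO₃: 813.1 eq × 50 g/eq = 40,650 g.
Rise: 40,650 g / 575,320 L × 1000 = 70.66 mg/L.

70.7 ppm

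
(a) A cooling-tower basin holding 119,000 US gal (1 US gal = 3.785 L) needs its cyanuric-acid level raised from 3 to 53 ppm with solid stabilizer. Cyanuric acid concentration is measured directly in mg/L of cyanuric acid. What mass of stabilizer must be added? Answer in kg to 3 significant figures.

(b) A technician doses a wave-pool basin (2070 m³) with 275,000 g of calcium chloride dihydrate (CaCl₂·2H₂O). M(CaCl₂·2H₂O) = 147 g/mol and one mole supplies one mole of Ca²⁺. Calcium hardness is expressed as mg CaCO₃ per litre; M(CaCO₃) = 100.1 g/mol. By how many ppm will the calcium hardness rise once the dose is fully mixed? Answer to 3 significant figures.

(a) 22.5 kg; (b) 90.5 ppm

(a) Volume: 119,000 US gal × 3.785 L/gal = 450,415 L.
(a) CYA to add: (53 − 3) = 50 mg/L × 450,415 L = 22,520 g cyanuric acid.

(b) Volume: 2070 m³ = 2,070,000 L.
(b) Moles of Ca²⁺: 275,000 g ÷ 147 g/mol = 1871 mol.
(b) As CaCO₃: 1871 mol × 100.1 g/mol = 187,300 g.
(b) Rise: 187,300 g / 2,070,000 L × 1000 = 90.46 mg/L.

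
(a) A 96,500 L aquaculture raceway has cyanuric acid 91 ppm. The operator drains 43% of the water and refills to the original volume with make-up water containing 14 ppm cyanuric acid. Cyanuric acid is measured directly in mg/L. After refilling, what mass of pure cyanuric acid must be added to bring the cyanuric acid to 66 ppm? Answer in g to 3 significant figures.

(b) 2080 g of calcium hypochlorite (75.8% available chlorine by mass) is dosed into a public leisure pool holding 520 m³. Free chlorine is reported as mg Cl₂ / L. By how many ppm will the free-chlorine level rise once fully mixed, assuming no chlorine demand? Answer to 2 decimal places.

(a) After draining 43% and refilling: 91 × 0.57 + 14 × 0.43 = 57.89 ppm.
(a) Deficit to target: 66 − 57.89 = 8.11 mg/L.
(a) Mass: 8.11 mg/L × 96,500 L = 782.6 g cyanuric acid.

(b) Volume: 520 m³ = 520,000 L.
(b) Available chlorine delivered: 2080 g × 0.758 = 1577 g as Cl₂.
(b) Concentration rise: 1577 g / 520,000 L = 3.032 mg/L = 3.03 ppm.

(a) 783 g; (b) 3.03 ppm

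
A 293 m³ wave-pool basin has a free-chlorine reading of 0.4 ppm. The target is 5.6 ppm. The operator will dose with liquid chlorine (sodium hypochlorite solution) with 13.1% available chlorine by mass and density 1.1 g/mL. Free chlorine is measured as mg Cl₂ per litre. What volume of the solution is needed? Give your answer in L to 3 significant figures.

Volume: 293 m³ = 293,000 L.
Chlorine deficit: 5.6 − 0.4 = 5.2 ppm = 5.2 mg/L as Cl₂.
Cl₂ equivalent needed: 5.2 mg/L × 293,000 L = 1,524,000 mg = 1524 g.
Product at 13.1% available chlorine: 1524 / 0.131 = 11,630 g.
Volume at density 1.1 g/mL: 11,630 g ÷ 1.1 g/mL = 10,570 mL.

10.6 L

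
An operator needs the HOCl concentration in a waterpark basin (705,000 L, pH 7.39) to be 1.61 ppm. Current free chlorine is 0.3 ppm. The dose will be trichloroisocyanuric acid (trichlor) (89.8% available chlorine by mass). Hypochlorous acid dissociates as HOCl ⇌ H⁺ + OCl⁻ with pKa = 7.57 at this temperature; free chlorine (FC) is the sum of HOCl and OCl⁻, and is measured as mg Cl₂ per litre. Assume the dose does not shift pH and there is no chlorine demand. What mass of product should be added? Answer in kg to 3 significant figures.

[OCl⁻]/[HOCl] = 10^(pH − pKa) = 10^(7.39 − 7.57) = 0.6607; fraction as HOCl = 1/(1 + 0.6607) = 0.6022.
Free chlorine required for 1.61 ppm HOCl: 1.61 / 0.6022 = 2.674 ppm.
FC to add: 2.674 − 0.3 = 2.374 mg/L as Cl₂.
Cl₂ equivalent: 2.374 mg/L × 705,000 L = 1673 g.
Product at 89.8% available Cl: 1673 / 0.898 = 1864 g.

1.86 kg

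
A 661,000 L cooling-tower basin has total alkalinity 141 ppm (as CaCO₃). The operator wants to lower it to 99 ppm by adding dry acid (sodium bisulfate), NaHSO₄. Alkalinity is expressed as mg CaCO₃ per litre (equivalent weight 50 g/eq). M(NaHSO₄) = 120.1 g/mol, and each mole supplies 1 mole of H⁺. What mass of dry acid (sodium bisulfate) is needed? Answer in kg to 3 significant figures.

66.7 kg

Alkalinity to neutralize: (141 − 99) = 42 mg/L as CaCO₃ × 661,000 L = 27,760 g as CaCO₃.
Equivalents of H⁺ required: 27,760 ÷ 50 g/eq = 555.2 eq = 555.2 mol NaHSO₄.
Mass of NaHSO₄: 555.2 × 120.1 = 66,680 g.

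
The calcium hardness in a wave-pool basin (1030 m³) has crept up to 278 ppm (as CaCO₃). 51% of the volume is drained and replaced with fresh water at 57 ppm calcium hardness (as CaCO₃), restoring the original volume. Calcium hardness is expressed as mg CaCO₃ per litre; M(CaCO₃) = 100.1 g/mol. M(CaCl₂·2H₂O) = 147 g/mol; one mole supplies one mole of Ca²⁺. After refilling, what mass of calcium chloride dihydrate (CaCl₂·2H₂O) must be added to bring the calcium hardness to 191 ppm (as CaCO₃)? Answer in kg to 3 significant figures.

38.9 kg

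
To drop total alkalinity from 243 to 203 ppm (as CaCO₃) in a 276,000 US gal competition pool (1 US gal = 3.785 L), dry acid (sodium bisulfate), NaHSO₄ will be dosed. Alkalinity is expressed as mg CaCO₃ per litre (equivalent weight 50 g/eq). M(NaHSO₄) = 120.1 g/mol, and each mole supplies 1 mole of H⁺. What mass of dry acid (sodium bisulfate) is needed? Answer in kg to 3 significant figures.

100 kg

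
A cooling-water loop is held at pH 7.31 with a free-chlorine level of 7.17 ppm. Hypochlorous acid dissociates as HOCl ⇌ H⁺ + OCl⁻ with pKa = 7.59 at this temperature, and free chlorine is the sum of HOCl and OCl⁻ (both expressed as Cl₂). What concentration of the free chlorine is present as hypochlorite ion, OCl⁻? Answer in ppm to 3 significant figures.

[OCl⁻]/[HOCl] = 10^(pH − pKa) = 10^(7.31 − 7.59) = 10^-0.28 = 0.5248.
Fraction as HOCl = 1 / (1 + 0.5248) = 0.6558.
OCl⁻ = (1 − 0.6558) × 7.17 ppm = 2.468 ppm.

2.47 ppm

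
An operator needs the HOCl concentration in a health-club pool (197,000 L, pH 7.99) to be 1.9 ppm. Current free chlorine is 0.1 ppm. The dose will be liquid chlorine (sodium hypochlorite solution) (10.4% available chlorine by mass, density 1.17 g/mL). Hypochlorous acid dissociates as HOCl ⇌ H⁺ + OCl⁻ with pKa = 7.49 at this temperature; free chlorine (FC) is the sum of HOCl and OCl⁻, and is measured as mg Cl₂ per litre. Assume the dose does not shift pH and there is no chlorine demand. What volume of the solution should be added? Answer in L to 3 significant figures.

[OCl⁻]/[HOCl] = 10^(pH − pKa) = 10^(7.99 − 7.49) = 3.162; fraction as HOCl = 1/(1 + 3.162) = 0.2403.
Free chlorine required for 1.9 ppm HOCl: 1.9 / 0.2403 = 7.908 ppm.
FC to add: 7.908 − 0.1 = 7.808 mg/L as Cl₂.
Cl₂ equivalent: 7.808 mg/L × 197,000 L = 1538 g.
Product at 10.4% available Cl: 1538 / 0.104 = 14,790 g.
Volume: 14,790 g ÷ 1.17 g/mL = 12,640 mL.

12.6 L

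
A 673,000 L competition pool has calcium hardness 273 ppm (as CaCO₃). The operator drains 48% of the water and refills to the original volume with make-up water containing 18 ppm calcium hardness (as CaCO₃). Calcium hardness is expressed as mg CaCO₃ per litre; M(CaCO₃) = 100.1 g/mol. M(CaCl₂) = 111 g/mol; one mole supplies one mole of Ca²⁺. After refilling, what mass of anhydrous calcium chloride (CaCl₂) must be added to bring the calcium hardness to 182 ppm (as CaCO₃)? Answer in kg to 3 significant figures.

23.4 kg

After draining 48% and refilling: 273 × 0.52 + 18 × 0.48 = 150.6 ppm.
Deficit to target: 182 − 150.6 = 31.4 mg/L.
As CaCO₃: 31.4 mg/L × 673,000 L = 21,130 g; ÷ 100.1 = 211.1 mol Ca²⁺.
Mass: 211.1 × 111 = 23,430 g.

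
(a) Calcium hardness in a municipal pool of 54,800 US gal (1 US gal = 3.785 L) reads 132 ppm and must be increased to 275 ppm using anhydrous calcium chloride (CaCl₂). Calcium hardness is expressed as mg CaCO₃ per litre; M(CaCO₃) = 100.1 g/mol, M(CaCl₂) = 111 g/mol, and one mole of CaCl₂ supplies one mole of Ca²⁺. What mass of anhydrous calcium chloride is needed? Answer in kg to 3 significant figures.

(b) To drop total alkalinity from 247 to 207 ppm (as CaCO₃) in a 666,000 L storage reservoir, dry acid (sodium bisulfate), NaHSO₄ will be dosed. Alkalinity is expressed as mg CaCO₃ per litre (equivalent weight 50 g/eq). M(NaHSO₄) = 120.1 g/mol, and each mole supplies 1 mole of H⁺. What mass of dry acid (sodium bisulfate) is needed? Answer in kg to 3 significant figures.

(a) Volume: 54,800 US gal × 3.785 L/gal = 207,418 L.
(a) Hardness to add: (275 − 132) = 143 mg/L as CaCO₃ × 207,418 L = 29,660 g as CaCO₃.
(a) Moles of Ca²⁺ (1 mol Ca²⁺ ≡ 1 mol CaCO₃): 29,660 / 100.1 g/mol = 296.3 mol.
(a) Mass of CaCl₂: 296.3 × 111 = 32,890 g.

(b) Alkalinity to neutralize: (247 − 207) = 40 mg/L as CaCO₃ × 666,000 L = 26,640 g as CaCO₃.
(b) Equivalents of H⁺ required: 26,640 ÷ 50 g/eq = 532.8 eq = 532.8 mol NaHSO₄.
(b) Mass of NaHSO₄: 532.8 × 120.1 = 63,990 g.

(a) 32.9 kg; (b) 64.0 kg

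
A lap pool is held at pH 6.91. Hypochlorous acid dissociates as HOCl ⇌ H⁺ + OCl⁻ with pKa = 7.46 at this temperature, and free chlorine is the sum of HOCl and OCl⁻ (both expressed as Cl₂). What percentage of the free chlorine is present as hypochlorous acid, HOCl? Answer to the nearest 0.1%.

78.0%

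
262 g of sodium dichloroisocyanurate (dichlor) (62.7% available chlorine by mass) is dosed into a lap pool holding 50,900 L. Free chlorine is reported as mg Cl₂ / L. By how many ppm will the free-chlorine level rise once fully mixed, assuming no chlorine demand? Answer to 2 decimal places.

Available chlorine delivered: 262 g × 0.627 = 164.3 g as Cl₂.
Concentration rise: 164.3 g / 50,900 L = 3.227 mg/L = 3.23 ppm.

3.23 ppm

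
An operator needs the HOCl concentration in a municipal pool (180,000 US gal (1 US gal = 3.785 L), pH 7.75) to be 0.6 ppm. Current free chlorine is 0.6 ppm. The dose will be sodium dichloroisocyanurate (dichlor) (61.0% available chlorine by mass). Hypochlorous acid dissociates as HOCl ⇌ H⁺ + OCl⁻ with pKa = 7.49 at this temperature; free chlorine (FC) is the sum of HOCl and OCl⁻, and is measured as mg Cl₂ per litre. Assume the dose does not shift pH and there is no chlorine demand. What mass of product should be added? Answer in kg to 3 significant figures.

Volume: 180,000 US gal × 3.785 L/gal = 681,300 L.
[OCl⁻]/[HOCl] = 10^(pH − pKa) = 10^(7.75 − 7.49) = 1.82; fraction as HOCl = 1/(1 + 1.82) = 0.3546.
Free chlorine required for 0.6 ppm HOCl: 0.6 / 0.3546 = 1.692 ppm.
FC to add: 1.692 − 0.6 = 1.092 mg/L as Cl₂.
Cl₂ equivalent: 1.092 mg/L × 681,300 L = 743.9 g.
Product at 61.0% available Cl: 743.9 / 0.61 = 1219 g.

1.22 kg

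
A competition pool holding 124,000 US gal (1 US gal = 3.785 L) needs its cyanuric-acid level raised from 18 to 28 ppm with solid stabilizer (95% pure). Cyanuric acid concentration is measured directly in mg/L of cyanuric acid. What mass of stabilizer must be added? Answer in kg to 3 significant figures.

Volume: 124,000 US gal × 3.785 L/gal = 469,340 L.
CYA to add: (28 − 18) = 10 mg/L × 469,340 L = 4693 g cyanuric acid.
At 95% purity: 4693 / 0.95 = 4940 g product.

4.94 kg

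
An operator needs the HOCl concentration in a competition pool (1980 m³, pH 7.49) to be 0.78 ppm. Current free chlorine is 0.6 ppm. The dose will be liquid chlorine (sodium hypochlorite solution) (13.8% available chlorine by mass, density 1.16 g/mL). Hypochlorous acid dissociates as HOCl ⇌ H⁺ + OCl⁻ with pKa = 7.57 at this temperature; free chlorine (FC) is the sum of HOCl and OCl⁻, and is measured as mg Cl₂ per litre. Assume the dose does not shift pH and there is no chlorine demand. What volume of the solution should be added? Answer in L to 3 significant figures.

10.3 L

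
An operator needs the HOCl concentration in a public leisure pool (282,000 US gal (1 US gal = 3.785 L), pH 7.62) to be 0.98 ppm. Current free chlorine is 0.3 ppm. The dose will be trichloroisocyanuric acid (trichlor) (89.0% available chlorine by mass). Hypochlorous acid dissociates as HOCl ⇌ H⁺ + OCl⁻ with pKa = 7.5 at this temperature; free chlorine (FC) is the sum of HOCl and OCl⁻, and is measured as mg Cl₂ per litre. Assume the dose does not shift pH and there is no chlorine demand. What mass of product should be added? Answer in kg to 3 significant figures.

2.36 kg

Volume: 282,000 US gal × 3.785 L/gal = 1,067,370 L.
[OCl⁻]/[HOCl] = 10^(pH − pKa) = 10^(7.62 − 7.5) = 1.318; fraction as HOCl = 1/(1 + 1.318) = 0.4314.
Free chlorine required for 0.98 ppm HOCl: 0.98 / 0.4314 = 2.272 ppm.
FC to add: 2.272 − 0.3 = 1.972 mg/L as Cl₂.
Cl₂ equivalent: 1.972 mg/L × 1,067,370 L = 2105 g.
Product at 89.0% available Cl: 2105 / 0.89 = 2365 g.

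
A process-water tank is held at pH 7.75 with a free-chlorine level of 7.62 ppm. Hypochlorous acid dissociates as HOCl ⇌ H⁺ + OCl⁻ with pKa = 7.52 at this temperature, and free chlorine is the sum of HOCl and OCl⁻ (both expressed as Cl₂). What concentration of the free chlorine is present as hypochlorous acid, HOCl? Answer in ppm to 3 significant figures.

2.82 ppm

[OCl⁻]/[HOCl] = 10^(pH − pKa) = 10^(7.75 − 7.52) = 10^0.23 = 1.698.
Fraction as HOCl = 1 / (1 + 1.698) = 0.3706.
HOCl = 0.3706 × 7.62 ppm = 2.824 ppm.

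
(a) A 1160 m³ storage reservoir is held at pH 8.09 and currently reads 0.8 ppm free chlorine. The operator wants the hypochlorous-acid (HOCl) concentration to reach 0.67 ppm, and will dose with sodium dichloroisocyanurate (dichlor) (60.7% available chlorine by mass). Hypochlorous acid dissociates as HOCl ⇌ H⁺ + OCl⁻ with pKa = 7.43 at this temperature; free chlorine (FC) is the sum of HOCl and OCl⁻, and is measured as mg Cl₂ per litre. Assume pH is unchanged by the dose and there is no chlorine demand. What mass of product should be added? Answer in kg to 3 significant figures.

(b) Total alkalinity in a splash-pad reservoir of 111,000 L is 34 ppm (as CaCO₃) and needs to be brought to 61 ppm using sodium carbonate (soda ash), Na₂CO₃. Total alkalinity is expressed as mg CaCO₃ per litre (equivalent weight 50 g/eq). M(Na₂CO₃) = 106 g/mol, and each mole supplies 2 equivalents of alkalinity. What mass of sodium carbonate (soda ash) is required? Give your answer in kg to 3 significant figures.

(a) 5.60 kg; (b) 3.18 kg

(a) Volume: 1160 m³ = 1,160,000 L.
(a) [OCl⁻]/[HOCl] = 10^(pH − pKa) = 10^(8.09 − 7.43) = 4.571; fraction as HOCl = 1/(1 + 4.571) = 0.1795.
(a) Free chlorine required for 0.67 ppm HOCl: 0.67 / 0.1795 = 3.732 ppm.
(a) FC to add: 3.732 − 0.8 = 2.932 mg/L as Cl₂.
(a) Cl₂ equivalent: 2.932 mg/L × 1,160,000 L = 3402 g.
(a) Product at 60.7% available Cl: 3402 / 0.607 = 5604 g.

(b) Alkalinity to add: (61 − 34) = 27 mg/L as CaCO₃ × 111,000 L = 2997 g as CaCO₃.
(b) Equivalents: 2997 g ÷ 50 g/eq = 59.94 eq.
(b) Each mole of Na₂CO₃ supplies 2 eq, so 59.94 / 2 = 29.97 mol.
(b) Mass: 29.97 mol × 106 g/mol = 3177 g.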